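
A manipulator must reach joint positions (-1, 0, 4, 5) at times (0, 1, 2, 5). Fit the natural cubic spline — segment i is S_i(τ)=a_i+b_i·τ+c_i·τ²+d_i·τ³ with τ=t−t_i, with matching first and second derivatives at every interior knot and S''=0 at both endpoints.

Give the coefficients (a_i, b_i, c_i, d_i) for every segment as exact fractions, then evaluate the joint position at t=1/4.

  seg 0: a=-1 b=10/93 c=0 d=83/93
  seg 1: a=0 b=259/93 c=83/31 d=-136/93
  seg 2: a=4 b=349/93 c=-53/31 d=53/279
S(1/4) = -1903/1984

Δ: Δ0=1, Δ1=4, Δ2=1/3
row 1: diag=4, rhs=18; c'=1/4, d'=9/2
row 2: denom=8−1·1/4=31/4; d'=(-22−1·9/2)/(31/4)=-106/31
back: M2=-106/31
back: M1=9/2−1/4·-106/31=166/31
M: M0=0, M1=166/31, M2=-106/31, M3=0
seg 0: a=-1, c=M0/2=0, d=(M1−M0)/(6·1)=83/93, b=Δ0−h0·(2M0+M1)/6=10/93
seg 1: a=0, c=M1/2=83/31, d=(M2−M1)/(6·1)=-136/93, b=Δ1−h1·(2M1+M2)/6=259/93
seg 2: a=4, c=M2/2=-53/31, d=(M3−M2)/(6·3)=53/279, b=Δ2−h2·(2M2+M3)/6=349/93
t_q=1/4 → seg 0, τ=1/4; S=-1+10/93·τ+0·τ²+83/93·τ³=-1903/1984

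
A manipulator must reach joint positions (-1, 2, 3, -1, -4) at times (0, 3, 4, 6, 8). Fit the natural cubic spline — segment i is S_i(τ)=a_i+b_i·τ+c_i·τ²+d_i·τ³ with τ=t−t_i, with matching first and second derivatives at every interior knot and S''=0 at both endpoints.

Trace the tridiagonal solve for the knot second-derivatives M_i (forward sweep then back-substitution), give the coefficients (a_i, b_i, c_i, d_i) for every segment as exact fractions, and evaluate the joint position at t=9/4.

  seg 0: a=-1 b=269/344 c=0 d=25/1032
  seg 1: a=2 b=247/172 c=75/344 d=-225/344
  seg 2: a=3 b=-31/344 c=-75/43 d=543/1376
  seg 3: a=-1 b=-401/172 c=429/688 d=-143/1376
S(9/4) = 22795/22016

Δ: Δ0=1, Δ1=1, Δ2=-2, Δ3=-3/2
row 1: diag=8, rhs=0; c'=1/8, d'=0
row 2: denom=6−1·1/8=47/8; d'=(-18−1·0)/(47/8)=-144/47
row 3: denom=8−2·16/47=344/47; d'=(3−2·-144/47)/(344/47)=429/344
back: M3=429/344
back: M2=-144/47−16/47·429/344=-150/43
back: M1=0−1/8·-150/43=75/172
M: M0=0, M1=75/172, M2=-150/43, M3=429/344, M4=0
seg 0: a=-1, c=M0/2=0, d=(M1−M0)/(6·3)=25/1032, b=Δ0−h0·(2M0+M1)/6=269/344
seg 1: a=2, c=M1/2=75/344, d=(M2−M1)/(6·1)=-225/344, b=Δ1−h1·(2M1+M2)/6=247/172
seg 2: a=3, c=M2/2=-75/43, d=(M3−M2)/(6·2)=543/1376, b=Δ2−h2·(2M2+M3)/6=-31/344
seg 3: a=-1, c=M3/2=429/688, d=(M4−M3)/(6·2)=-143/1376, b=Δ3−h3·(2M3+M4)/6=-401/172
t_q=9/4 → seg 0, τ=9/4; S=-1+269/344·τ+0·τ²+25/1032·τ³=22795/22016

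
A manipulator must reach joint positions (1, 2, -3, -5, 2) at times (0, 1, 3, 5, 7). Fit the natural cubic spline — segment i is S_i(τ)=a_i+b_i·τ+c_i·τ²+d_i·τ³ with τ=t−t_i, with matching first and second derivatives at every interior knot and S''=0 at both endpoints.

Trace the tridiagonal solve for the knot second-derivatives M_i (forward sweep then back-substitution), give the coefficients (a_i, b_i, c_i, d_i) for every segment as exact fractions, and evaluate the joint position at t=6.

Δ: Δ0=1, Δ1=-5/2, Δ2=-1, Δ3=7/2
row 1: diag=6, rhs=-21; c'=1/3, d'=-7/2
row 2: denom=8−2·1/3=22/3; d'=(9−2·-7/2)/(22/3)=24/11
row 3: denom=8−2·3/11=82/11; d'=(27−2·24/11)/(82/11)=249/82
back: M3=249/82
back: M2=24/11−3/11·249/82=111/82
back: M1=-7/2−1/3·111/82=-162/41
M: M0=0, M1=-162/41, M2=111/82, M3=249/82, M4=0
seg 0: a=1, c=M0/2=0, d=(M1−M0)/(6·1)=-27/41, b=Δ0−h0·(2M0+M1)/6=68/41
seg 1: a=2, c=M1/2=-81/41, d=(M2−M1)/(6·2)=145/328, b=Δ1−h1·(2M1+M2)/6=-13/41
seg 2: a=-3, c=M2/2=111/164, d=(M3−M2)/(6·2)=23/164, b=Δ2−h2·(2M2+M3)/6=-239/82
seg 3: a=-5, c=M3/2=249/164, d=(M4−M3)/(6·2)=-83/328, b=Δ3−h3·(2M3+M4)/6=121/82
t_q=6 → seg 3, τ=1; S=-5+121/82·τ+249/164·τ²+-83/328·τ³=-741/328

  seg 0: a=1 b=68/41 c=0 d=-27/41
  seg 1: a=2 b=-13/41 c=-81/41 d=145/328
  seg 2: a=-3 b=-239/82 c=111/164 d=23/164
  seg 3: a=-5 b=121/82 c=249/164 d=-83/328
S(6) = -741/328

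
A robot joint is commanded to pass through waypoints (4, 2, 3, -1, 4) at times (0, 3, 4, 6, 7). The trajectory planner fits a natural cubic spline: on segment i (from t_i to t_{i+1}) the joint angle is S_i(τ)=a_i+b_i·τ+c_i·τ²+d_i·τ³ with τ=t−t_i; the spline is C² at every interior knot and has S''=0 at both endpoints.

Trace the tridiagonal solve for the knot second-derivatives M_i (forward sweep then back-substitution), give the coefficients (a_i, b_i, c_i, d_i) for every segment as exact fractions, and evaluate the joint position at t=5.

  seg 0: a=4 b=-634/375 c=0 d=128/1125
  seg 1: a=2 b=518/375 c=128/125 d=-527/375
  seg 2: a=3 b=-59/75 c=-399/125 d=1939/1500
  seg 3: a=-1 b=734/375 c=1141/250 d=-1141/750
S(5) = 157/500

Δ: Δ0=-2/3, Δ1=1, Δ2=-2, Δ3=5
row 1: diag=8, rhs=10; c'=1/8, d'=5/4
row 2: denom=6−1·1/8=47/8; d'=(-18−1·5/4)/(47/8)=-154/47
row 3: denom=6−2·16/47=250/47; d'=(42−2·-154/47)/(250/47)=1141/125
back: M3=1141/125
back: M2=-154/47−16/47·1141/125=-798/125
back: M1=5/4−1/8·-798/125=256/125
M: M0=0, M1=256/125, M2=-798/125, M3=1141/125, M4=0
seg 0: a=4, c=M0/2=0, d=(M1−M0)/(6·3)=128/1125, b=Δ0−h0·(2M0+M1)/6=-634/375
seg 1: a=2, c=M1/2=128/125, d=(M2−M1)/(6·1)=-527/375, b=Δ1−h1·(2M1+M2)/6=518/375
seg 2: a=3, c=M2/2=-399/125, d=(M3−M2)/(6·2)=1939/1500, b=Δ2−h2·(2M2+M3)/6=-59/75
seg 3: a=-1, c=M3/2=1141/250, d=(M4−M3)/(6·1)=-1141/750, b=Δ3−h3·(2M3+M4)/6=734/375
t_q=5 → seg 2, τ=1; S=3+-59/75·τ+-399/125·τ²+1939/1500·τ³=157/500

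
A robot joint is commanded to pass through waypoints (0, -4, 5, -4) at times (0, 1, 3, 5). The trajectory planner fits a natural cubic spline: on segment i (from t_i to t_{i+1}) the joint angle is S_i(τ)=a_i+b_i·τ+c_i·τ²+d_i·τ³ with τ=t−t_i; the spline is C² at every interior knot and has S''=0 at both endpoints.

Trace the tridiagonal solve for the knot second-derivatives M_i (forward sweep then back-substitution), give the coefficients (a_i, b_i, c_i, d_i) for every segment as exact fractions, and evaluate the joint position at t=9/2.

Δ: Δ0=-4, Δ1=9/2, Δ2=-9/2
row 1: diag=6, rhs=51; c'=1/3, d'=17/2
row 2: denom=8−2·1/3=22/3; d'=(-54−2·17/2)/(22/3)=-213/22
back: M2=-213/22
back: M1=17/2−1/3·-213/22=129/11
M: M0=0, M1=129/11, M2=-213/22, M3=0
seg 0: a=0, c=M0/2=0, d=(M1−M0)/(6·1)=43/22, b=Δ0−h0·(2M0+M1)/6=-131/22
seg 1: a=-4, c=M1/2=129/22, d=(M2−M1)/(6·2)=-157/88, b=Δ1−h1·(2M1+M2)/6=-1/11
seg 2: a=5, c=M2/2=-213/44, d=(M3−M2)/(6·2)=71/88, b=Δ2−h2·(2M2+M3)/6=43/22
t_q=9/2 → seg 2, τ=3/2; S=5+43/22·τ+-213/44·τ²+71/88·τ³=-167/704

  seg 0: a=0 b=-131/22 c=0 d=43/22
  seg 1: a=-4 b=-1/11 c=129/22 d=-157/88
  seg 2: a=5 b=43/22 c=-213/44 d=71/88
S(9/2) = -167/704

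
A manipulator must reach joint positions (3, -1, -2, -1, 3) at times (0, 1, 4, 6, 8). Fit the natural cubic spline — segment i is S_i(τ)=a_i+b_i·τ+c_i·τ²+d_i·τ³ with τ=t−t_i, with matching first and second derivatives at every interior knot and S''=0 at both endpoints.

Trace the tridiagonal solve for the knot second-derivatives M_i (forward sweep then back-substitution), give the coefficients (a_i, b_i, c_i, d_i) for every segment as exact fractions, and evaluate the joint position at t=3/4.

Δ: Δ0=-4, Δ1=-1/3, Δ2=1/2, Δ3=2
row 1: diag=8, rhs=22; c'=3/8, d'=11/4
row 2: denom=10−3·3/8=71/8; d'=(5−3·11/4)/(71/8)=-26/71
row 3: denom=8−2·16/71=536/71; d'=(9−2·-26/71)/(536/71)=691/536
back: M3=691/536
back: M2=-26/71−16/71·691/536=-44/67
back: M1=11/4−3/8·-44/67=803/268
M: M0=0, M1=803/268, M2=-44/67, M3=691/536, M4=0
seg 0: a=3, c=M0/2=0, d=(M1−M0)/(6·1)=803/1608, b=Δ0−h0·(2M0+M1)/6=-7235/1608
seg 1: a=-1, c=M1/2=803/536, d=(M2−M1)/(6·3)=-979/4824, b=Δ1−h1·(2M1+M2)/6=-2413/804
seg 2: a=-2, c=M2/2=-22/67, d=(M3−M2)/(6·2)=1043/6432, b=Δ2−h2·(2M2+M3)/6=817/1608
seg 3: a=-1, c=M3/2=691/1072, d=(M4−M3)/(6·2)=-691/6432, b=Δ3−h3·(2M3+M4)/6=917/804
t_q=3/4 → seg 0, τ=3/4; S=3+-7235/1608·τ+0·τ²+803/1608·τ³=-5621/34304

  seg 0: a=3 b=-7235/1608 c=0 d=803/1608
  seg 1: a=-1 b=-2413/804 c=803/536 d=-979/4824
  seg 2: a=-2 b=817/1608 c=-22/67 d=1043/6432
  seg 3: a=-1 b=917/804 c=691/1072 d=-691/6432
S(3/4) = -5621/34304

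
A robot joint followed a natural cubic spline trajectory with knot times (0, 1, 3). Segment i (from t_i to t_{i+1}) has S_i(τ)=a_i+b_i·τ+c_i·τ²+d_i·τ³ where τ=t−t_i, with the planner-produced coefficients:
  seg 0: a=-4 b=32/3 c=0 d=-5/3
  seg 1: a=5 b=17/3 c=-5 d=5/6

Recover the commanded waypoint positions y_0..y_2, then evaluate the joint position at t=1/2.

y_0=-4 y_1=5 y_2=3
S(1/2) = 9/8

y_0 = S_0(0) = a_0 = -4
y_1 = S_1(0) = a_1 = 5
y_2 = S_1(2) = 3
t_q=1/2 is in segment 0 (τ=1/2); S_0(τ)=9/8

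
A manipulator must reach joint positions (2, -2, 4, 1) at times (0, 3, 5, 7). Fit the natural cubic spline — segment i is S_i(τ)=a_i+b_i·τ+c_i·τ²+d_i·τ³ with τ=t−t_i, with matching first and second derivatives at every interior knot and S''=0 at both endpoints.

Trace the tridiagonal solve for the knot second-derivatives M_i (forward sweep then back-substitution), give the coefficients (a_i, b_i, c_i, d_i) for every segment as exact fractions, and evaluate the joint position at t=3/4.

  seg 0: a=2 b=-697/228 c=0 d=131/684
  seg 1: a=-2 b=241/114 c=131/76 d=-73/114
  seg 2: a=4 b=151/114 c=-161/76 d=161/456
S(3/4) = -1031/4864

Δ: Δ0=-4/3, Δ1=3, Δ2=-3/2
row 1: diag=10, rhs=26; c'=1/5, d'=13/5
row 2: denom=8−2·1/5=38/5; d'=(-27−2·13/5)/(38/5)=-161/38
back: M2=-161/38
back: M1=13/5−1/5·-161/38=131/38
M: M0=0, M1=131/38, M2=-161/38, M3=0
seg 0: a=2, c=M0/2=0, d=(M1−M0)/(6·3)=131/684, b=Δ0−h0·(2M0+M1)/6=-697/228
seg 1: a=-2, c=M1/2=131/76, d=(M2−M1)/(6·2)=-73/114, b=Δ1−h1·(2M1+M2)/6=241/114
seg 2: a=4, c=M2/2=-161/76, d=(M3−M2)/(6·2)=161/456, b=Δ2−h2·(2M2+M3)/6=151/114
t_q=3/4 → seg 0, τ=3/4; S=2+-697/228·τ+0·τ²+131/684·τ³=-1031/4864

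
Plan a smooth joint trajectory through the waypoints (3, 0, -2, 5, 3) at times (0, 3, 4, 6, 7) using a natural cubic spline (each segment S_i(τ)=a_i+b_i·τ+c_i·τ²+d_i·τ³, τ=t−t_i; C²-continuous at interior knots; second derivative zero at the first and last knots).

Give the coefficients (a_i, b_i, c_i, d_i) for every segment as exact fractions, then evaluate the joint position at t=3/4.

Δ: Δ0=-1, Δ1=-2, Δ2=7/2, Δ3=-2
row 1: diag=8, rhs=-6; c'=1/8, d'=-3/4
row 2: denom=6−1·1/8=47/8; d'=(33−1·-3/4)/(47/8)=270/47
row 3: denom=6−2·16/47=250/47; d'=(-33−2·270/47)/(250/47)=-2091/250
back: M3=-2091/250
back: M2=270/47−16/47·-2091/250=1074/125
back: M1=-3/4−1/8·1074/125=-228/125
M: M0=0, M1=-228/125, M2=1074/125, M3=-2091/250, M4=0
seg 0: a=3, c=M0/2=0, d=(M1−M0)/(6·3)=-38/375, b=Δ0−h0·(2M0+M1)/6=-11/125
seg 1: a=0, c=M1/2=-114/125, d=(M2−M1)/(6·1)=217/125, b=Δ1−h1·(2M1+M2)/6=-353/125
seg 2: a=-2, c=M2/2=537/125, d=(M3−M2)/(6·2)=-1413/1000, b=Δ2−h2·(2M2+M3)/6=14/25
seg 3: a=5, c=M3/2=-2091/500, d=(M4−M3)/(6·1)=697/500, b=Δ3−h3·(2M3+M4)/6=197/250
t_q=3/4 → seg 0, τ=3/4; S=3+-11/125·τ+0·τ²+-38/375·τ³=2313/800

  seg 0: a=3 b=-11/125 c=0 d=-38/375
  seg 1: a=0 b=-353/125 c=-114/125 d=217/125
  seg 2: a=-2 b=14/25 c=537/125 d=-1413/1000
  seg 3: a=5 b=197/250 c=-2091/500 d=697/500
S(3/4) = 2313/800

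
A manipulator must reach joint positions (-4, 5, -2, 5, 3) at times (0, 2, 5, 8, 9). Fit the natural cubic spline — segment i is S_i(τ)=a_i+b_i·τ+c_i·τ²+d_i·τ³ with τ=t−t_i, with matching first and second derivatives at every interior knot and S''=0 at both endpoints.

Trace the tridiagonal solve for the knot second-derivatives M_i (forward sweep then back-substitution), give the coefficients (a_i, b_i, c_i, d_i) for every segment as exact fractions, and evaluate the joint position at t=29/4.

  seg 0: a=-4 b=121/19 c=0 d=-71/152
  seg 1: a=5 b=29/38 c=-213/76 d=1211/2052
  seg 2: a=-2 b=-9/76 c=143/57 d=-1157/2052
  seg 3: a=5 b=-11/38 c=-195/76 d=65/76
S(29/4) = 1027/256

Δ: Δ0=9/2, Δ1=-7/3, Δ2=7/3, Δ3=-2
row 1: diag=10, rhs=-41; c'=3/10, d'=-41/10
row 2: denom=12−3·3/10=111/10; d'=(28−3·-41/10)/(111/10)=403/111
row 3: denom=8−3·10/37=266/37; d'=(-26−3·403/111)/(266/37)=-195/38
back: M3=-195/38
back: M2=403/111−10/37·-195/38=286/57
back: M1=-41/10−3/10·286/57=-213/38
M: M0=0, M1=-213/38, M2=286/57, M3=-195/38, M4=0
seg 0: a=-4, c=M0/2=0, d=(M1−M0)/(6·2)=-71/152, b=Δ0−h0·(2M0+M1)/6=121/19
seg 1: a=5, c=M1/2=-213/76, d=(M2−M1)/(6·3)=1211/2052, b=Δ1−h1·(2M1+M2)/6=29/38
seg 2: a=-2, c=M2/2=143/57, d=(M3−M2)/(6·3)=-1157/2052, b=Δ2−h2·(2M2+M3)/6=-9/76
seg 3: a=5, c=M3/2=-195/76, d=(M4−M3)/(6·1)=65/76, b=Δ3−h3·(2M3+M4)/6=-11/38
t_q=29/4 → seg 2, τ=9/4; S=-2+-9/76·τ+143/57·τ²+-1157/2052·τ³=1027/256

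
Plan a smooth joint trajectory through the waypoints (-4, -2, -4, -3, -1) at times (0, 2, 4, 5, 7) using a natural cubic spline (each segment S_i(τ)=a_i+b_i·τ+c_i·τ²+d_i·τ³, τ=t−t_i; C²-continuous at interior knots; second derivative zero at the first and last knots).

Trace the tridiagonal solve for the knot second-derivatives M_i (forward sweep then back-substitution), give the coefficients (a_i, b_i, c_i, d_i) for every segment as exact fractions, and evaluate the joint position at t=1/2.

  seg 0: a=-4 b=111/64 c=0 d=-47/256
  seg 1: a=-2 b=-15/32 c=-141/128 d=107/256
  seg 2: a=-4 b=9/64 c=45/32 d=-35/64
  seg 3: a=-3 b=21/16 c=-15/64 d=5/128
S(1/2) = -6463/2048

Δ: Δ0=1, Δ1=-1, Δ2=1, Δ3=1
row 1: diag=8, rhs=-12; c'=1/4, d'=-3/2
row 2: denom=6−2·1/4=11/2; d'=(12−2·-3/2)/(11/2)=30/11
row 3: denom=6−1·2/11=64/11; d'=(0−1·30/11)/(64/11)=-15/32
back: M3=-15/32
back: M2=30/11−2/11·-15/32=45/16
back: M1=-3/2−1/4·45/16=-141/64
M: M0=0, M1=-141/64, M2=45/16, M3=-15/32, M4=0
seg 0: a=-4, c=M0/2=0, d=(M1−M0)/(6·2)=-47/256, b=Δ0−h0·(2M0+M1)/6=111/64
seg 1: a=-2, c=M1/2=-141/128, d=(M2−M1)/(6·2)=107/256, b=Δ1−h1·(2M1+M2)/6=-15/32
seg 2: a=-4, c=M2/2=45/32, d=(M3−M2)/(6·1)=-35/64, b=Δ2−h2·(2M2+M3)/6=9/64
seg 3: a=-3, c=M3/2=-15/64, d=(M4−M3)/(6·2)=5/128, b=Δ3−h3·(2M3+M4)/6=21/16
t_q=1/2 → seg 0, τ=1/2; S=-4+111/64·τ+0·τ²+-47/256·τ³=-6463/2048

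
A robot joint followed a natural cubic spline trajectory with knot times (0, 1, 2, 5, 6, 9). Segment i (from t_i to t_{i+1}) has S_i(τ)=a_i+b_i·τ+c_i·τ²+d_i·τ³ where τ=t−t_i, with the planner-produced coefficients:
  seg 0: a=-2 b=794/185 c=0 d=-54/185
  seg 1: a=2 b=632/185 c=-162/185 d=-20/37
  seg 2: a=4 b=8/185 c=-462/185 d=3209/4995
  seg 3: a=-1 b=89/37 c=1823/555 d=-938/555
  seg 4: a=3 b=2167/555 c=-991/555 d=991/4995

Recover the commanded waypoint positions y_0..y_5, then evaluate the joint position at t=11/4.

y_0=-2 y_1=2 y_2=4 y_3=-1 y_4=3 y_5=4
S(11/4) = 34321/11840

y_0 = S_0(0) = a_0 = -2
y_1 = S_1(0) = a_1 = 2
y_2 = S_2(0) = a_2 = 4
y_3 = S_3(0) = a_3 = -1
y_4 = S_4(0) = a_4 = 3
y_5 = S_4(3) = 4
t_q=11/4 is in segment 2 (τ=3/4); S_2(τ)=34321/11840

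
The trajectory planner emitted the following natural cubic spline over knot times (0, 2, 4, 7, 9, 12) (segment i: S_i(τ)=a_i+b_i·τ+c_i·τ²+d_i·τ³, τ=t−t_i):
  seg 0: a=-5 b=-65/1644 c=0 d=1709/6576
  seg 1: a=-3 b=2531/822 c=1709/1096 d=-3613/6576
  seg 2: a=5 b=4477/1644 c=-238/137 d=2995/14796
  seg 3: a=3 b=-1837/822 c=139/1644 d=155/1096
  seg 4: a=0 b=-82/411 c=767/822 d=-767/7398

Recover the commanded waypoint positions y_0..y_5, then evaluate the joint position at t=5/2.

y_0 = S_0(0) = a_0 = -5
y_1 = S_1(0) = a_1 = -3
y_2 = S_2(0) = a_2 = 5
y_3 = S_3(0) = a_3 = 3
y_4 = S_4(0) = a_4 = 0
y_5 = S_4(3) = 5
t_q=5/2 is in segment 1 (τ=1/2); S_1(τ)=-19979/17536

y_0=-5 y_1=-3 y_2=5 y_3=3 y_4=0 y_5=5
S(5/2) = -19979/17536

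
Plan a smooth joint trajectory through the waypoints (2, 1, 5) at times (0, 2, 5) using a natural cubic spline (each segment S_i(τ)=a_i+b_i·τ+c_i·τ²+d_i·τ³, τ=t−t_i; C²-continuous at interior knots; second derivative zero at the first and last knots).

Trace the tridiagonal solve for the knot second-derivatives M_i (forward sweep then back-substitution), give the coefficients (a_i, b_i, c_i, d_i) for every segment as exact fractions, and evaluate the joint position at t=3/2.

Δ: Δ0=-1/2, Δ1=4/3
row 1: diag=10, rhs=11; c'=3/10, d'=11/10
back: M1=11/10
M: M0=0, M1=11/10, M2=0
seg 0: a=2, c=M0/2=0, d=(M1−M0)/(6·2)=11/120, b=Δ0−h0·(2M0+M1)/6=-13/15
seg 1: a=1, c=M1/2=11/20, d=(M2−M1)/(6·3)=-11/180, b=Δ1−h1·(2M1+M2)/6=7/30
t_q=3/2 → seg 0, τ=3/2; S=2+-13/15·τ+0·τ²+11/120·τ³=323/320

  seg 0: a=2 b=-13/15 c=0 d=11/120
  seg 1: a=1 b=7/30 c=11/20 d=-11/180
S(3/2) = 323/320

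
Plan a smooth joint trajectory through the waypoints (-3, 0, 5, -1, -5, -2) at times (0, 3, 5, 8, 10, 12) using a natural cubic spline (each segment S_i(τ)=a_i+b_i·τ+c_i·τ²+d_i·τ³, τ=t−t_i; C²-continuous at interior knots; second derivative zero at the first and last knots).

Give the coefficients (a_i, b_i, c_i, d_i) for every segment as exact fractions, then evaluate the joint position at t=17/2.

  seg 0: a=-3 b=259/1096 c=0 d=93/1096
  seg 1: a=0 b=1385/548 c=837/1096 d=-213/548
  seg 2: a=5 b=503/548 c=-1719/1096 d=653/3288
  seg 3: a=-1 b=-3431/1096 c=30/137 d=759/4384
  seg 4: a=-5 b=-97/548 c=2757/2192 d=-919/4384
S(17/2) = -87289/35072

Δ: Δ0=1, Δ1=5/2, Δ2=-2, Δ3=-2, Δ4=3/2
row 1: diag=10, rhs=9; c'=1/5, d'=9/10
row 2: denom=10−2·1/5=48/5; d'=(-27−2·9/10)/(48/5)=-3
row 3: denom=10−3·5/16=145/16; d'=(0−3·-3)/(145/16)=144/145
row 4: denom=8−2·32/145=1096/145; d'=(21−2·144/145)/(1096/145)=2757/1096
back: M4=2757/1096
back: M3=144/145−32/145·2757/1096=60/137
back: M2=-3−5/16·60/137=-1719/548
back: M1=9/10−1/5·-1719/548=837/548
M: M0=0, M1=837/548, M2=-1719/548, M3=60/137, M4=2757/1096, M5=0
seg 0: a=-3, c=M0/2=0, d=(M1−M0)/(6·3)=93/1096, b=Δ0−h0·(2M0+M1)/6=259/1096
seg 1: a=0, c=M1/2=837/1096, d=(M2−M1)/(6·2)=-213/548, b=Δ1−h1·(2M1+M2)/6=1385/548
seg 2: a=5, c=M2/2=-1719/1096, d=(M3−M2)/(6·3)=653/3288, b=Δ2−h2·(2M2+M3)/6=503/548
seg 3: a=-1, c=M3/2=30/137, d=(M4−M3)/(6·2)=759/4384, b=Δ3−h3·(2M3+M4)/6=-3431/1096
seg 4: a=-5, c=M4/2=2757/2192, d=(M5−M4)/(6·2)=-919/4384, b=Δ4−h4·(2M4+M5)/6=-97/548
t_q=17/2 → seg 3, τ=1/2; S=-1+-3431/1096·τ+30/137·τ²+759/4384·τ³=-87289/35072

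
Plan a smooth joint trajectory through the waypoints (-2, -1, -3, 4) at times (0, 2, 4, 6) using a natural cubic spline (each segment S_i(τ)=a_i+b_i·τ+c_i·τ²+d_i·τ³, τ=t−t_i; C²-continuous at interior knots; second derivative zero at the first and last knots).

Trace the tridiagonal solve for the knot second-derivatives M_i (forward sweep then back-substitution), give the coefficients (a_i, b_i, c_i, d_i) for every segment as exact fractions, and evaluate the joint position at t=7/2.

  seg 0: a=-2 b=6/5 c=0 d=-7/40
  seg 1: a=-1 b=-9/10 c=-21/20 d=1/2
  seg 2: a=-3 b=9/10 c=39/20 d=-13/40
S(7/2) = -121/40

Δ: Δ0=1/2, Δ1=-1, Δ2=7/2
row 1: diag=8, rhs=-9; c'=1/4, d'=-9/8
row 2: denom=8−2·1/4=15/2; d'=(27−2·-9/8)/(15/2)=39/10
back: M2=39/10
back: M1=-9/8−1/4·39/10=-21/10
M: M0=0, M1=-21/10, M2=39/10, M3=0
seg 0: a=-2, c=M0/2=0, d=(M1−M0)/(6·2)=-7/40, b=Δ0−h0·(2M0+M1)/6=6/5
seg 1: a=-1, c=M1/2=-21/20, d=(M2−M1)/(6·2)=1/2, b=Δ1−h1·(2M1+M2)/6=-9/10
seg 2: a=-3, c=M2/2=39/20, d=(M3−M2)/(6·2)=-13/40, b=Δ2−h2·(2M2+M3)/6=9/10
t_q=7/2 → seg 1, τ=3/2; S=-1+-9/10·τ+-21/20·τ²+1/2·τ³=-121/40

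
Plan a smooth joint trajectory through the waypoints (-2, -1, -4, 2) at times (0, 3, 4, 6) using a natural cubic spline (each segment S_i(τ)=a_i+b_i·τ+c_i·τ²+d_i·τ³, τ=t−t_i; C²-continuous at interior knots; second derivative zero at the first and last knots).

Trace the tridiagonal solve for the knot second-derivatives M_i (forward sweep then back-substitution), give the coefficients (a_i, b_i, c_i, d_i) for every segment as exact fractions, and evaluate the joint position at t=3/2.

Δ: Δ0=1/3, Δ1=-3, Δ2=3
row 1: diag=8, rhs=-20; c'=1/8, d'=-5/2
row 2: denom=6−1·1/8=47/8; d'=(36−1·-5/2)/(47/8)=308/47
back: M2=308/47
back: M1=-5/2−1/8·308/47=-156/47
M: M0=0, M1=-156/47, M2=308/47, M3=0
seg 0: a=-2, c=M0/2=0, d=(M1−M0)/(6·3)=-26/141, b=Δ0−h0·(2M0+M1)/6=281/141
seg 1: a=-1, c=M1/2=-78/47, d=(M2−M1)/(6·1)=232/141, b=Δ1−h1·(2M1+M2)/6=-421/141
seg 2: a=-4, c=M2/2=154/47, d=(M3−M2)/(6·2)=-77/141, b=Δ2−h2·(2M2+M3)/6=-193/141
t_q=3/2 → seg 0, τ=3/2; S=-2+281/141·τ+0·τ²+-26/141·τ³=69/188

  seg 0: a=-2 b=281/141 c=0 d=-26/141
  seg 1: a=-1 b=-421/141 c=-78/47 d=232/141
  seg 2: a=-4 b=-193/141 c=154/47 d=-77/141
S(3/2) = 69/188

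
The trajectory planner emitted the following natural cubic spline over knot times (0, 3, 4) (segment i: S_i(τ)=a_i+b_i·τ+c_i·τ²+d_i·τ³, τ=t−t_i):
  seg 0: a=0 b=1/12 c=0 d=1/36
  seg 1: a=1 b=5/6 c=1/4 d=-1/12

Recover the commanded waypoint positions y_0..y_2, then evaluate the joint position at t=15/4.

y_0=0 y_1=1 y_2=2
S(15/4) = 443/256

y_0 = S_0(0) = a_0 = 0
y_1 = S_1(0) = a_1 = 1
y_2 = S_1(1) = 2
t_q=15/4 is in segment 1 (τ=3/4); S_1(τ)=443/256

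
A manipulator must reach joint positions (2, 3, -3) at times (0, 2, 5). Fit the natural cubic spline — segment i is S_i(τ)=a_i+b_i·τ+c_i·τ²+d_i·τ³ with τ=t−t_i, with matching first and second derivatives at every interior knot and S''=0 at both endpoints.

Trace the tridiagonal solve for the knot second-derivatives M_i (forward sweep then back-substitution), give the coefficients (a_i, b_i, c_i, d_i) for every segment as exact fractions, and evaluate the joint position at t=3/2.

Δ: Δ0=1/2, Δ1=-2
row 1: diag=10, rhs=-15; c'=3/10, d'=-3/2
back: M1=-3/2
M: M0=0, M1=-3/2, M2=0
seg 0: a=2, c=M0/2=0, d=(M1−M0)/(6·2)=-1/8, b=Δ0−h0·(2M0+M1)/6=1
seg 1: a=3, c=M1/2=-3/4, d=(M2−M1)/(6·3)=1/12, b=Δ1−h1·(2M1+M2)/6=-1/2
t_q=3/2 → seg 0, τ=3/2; S=2+1·τ+0·τ²+-1/8·τ³=197/64

  seg 0: a=2 b=1 c=0 d=-1/8
  seg 1: a=3 b=-1/2 c=-3/4 d=1/12
S(3/2) = 197/64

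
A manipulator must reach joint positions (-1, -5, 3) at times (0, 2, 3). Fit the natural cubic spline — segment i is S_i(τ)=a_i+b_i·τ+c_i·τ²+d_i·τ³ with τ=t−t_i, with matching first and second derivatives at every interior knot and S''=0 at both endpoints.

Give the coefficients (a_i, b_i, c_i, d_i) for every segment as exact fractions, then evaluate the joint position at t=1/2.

Δ: Δ0=-2, Δ1=8
row 1: diag=6, rhs=60; c'=1/6, d'=10
back: M1=10
M: M0=0, M1=10, M2=0
seg 0: a=-1, c=M0/2=0, d=(M1−M0)/(6·2)=5/6, b=Δ0−h0·(2M0+M1)/6=-16/3
seg 1: a=-5, c=M1/2=5, d=(M2−M1)/(6·1)=-5/3, b=Δ1−h1·(2M1+M2)/6=14/3
t_q=1/2 → seg 0, τ=1/2; S=-1+-16/3·τ+0·τ²+5/6·τ³=-57/16

  seg 0: a=-1 b=-16/3 c=0 d=5/6
  seg 1: a=-5 b=14/3 c=5 d=-5/3
S(1/2) = -57/16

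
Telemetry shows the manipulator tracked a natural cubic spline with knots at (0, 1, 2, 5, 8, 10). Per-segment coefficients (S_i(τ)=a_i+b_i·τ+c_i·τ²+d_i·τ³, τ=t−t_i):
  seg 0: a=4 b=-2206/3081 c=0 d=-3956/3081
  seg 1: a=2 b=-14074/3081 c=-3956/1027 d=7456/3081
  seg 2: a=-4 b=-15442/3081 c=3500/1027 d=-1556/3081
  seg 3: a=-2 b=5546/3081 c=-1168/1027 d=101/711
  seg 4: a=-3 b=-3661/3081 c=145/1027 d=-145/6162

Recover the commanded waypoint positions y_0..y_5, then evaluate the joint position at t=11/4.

y_0=4 y_1=2 y_2=-4 y_3=-2 y_4=-3 y_5=-5
S(11/4) = -99497/16432

y_0 = S_0(0) = a_0 = 4
y_1 = S_1(0) = a_1 = 2
y_2 = S_2(0) = a_2 = -4
y_3 = S_3(0) = a_3 = -2
y_4 = S_4(0) = a_4 = -3
y_5 = S_4(2) = -5
t_q=11/4 is in segment 2 (τ=3/4); S_2(τ)=-99497/16432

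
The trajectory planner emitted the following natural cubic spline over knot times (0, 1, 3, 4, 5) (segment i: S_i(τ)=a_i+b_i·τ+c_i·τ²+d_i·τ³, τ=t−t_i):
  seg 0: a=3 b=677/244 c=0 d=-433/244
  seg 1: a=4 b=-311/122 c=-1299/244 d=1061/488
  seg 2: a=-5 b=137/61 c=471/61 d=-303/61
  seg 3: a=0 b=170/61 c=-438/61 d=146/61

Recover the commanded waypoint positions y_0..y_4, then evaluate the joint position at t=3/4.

y_0 = S_0(0) = a_0 = 3
y_1 = S_1(0) = a_1 = 4
y_2 = S_2(0) = a_2 = -5
y_3 = S_3(0) = a_3 = 0
y_4 = S_3(1) = -2
t_q=3/4 is in segment 0 (τ=3/4); S_0(τ)=67653/15616

y_0=3 y_1=4 y_2=-5 y_3=0 y_4=-2
S(3/4) = 67653/15616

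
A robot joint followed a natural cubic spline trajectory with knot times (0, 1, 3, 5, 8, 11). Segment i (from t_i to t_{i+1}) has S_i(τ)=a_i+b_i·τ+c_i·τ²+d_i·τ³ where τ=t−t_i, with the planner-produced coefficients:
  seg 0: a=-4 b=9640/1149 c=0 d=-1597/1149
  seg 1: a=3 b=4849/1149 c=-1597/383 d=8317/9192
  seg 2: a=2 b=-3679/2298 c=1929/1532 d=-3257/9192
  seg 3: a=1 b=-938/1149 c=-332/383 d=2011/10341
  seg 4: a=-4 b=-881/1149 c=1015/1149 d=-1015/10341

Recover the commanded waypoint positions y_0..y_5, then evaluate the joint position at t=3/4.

y_0=-4 y_1=3 y_2=2 y_3=1 y_4=-4 y_5=-1
S(3/4) = 41819/24512

y_0 = S_0(0) = a_0 = -4
y_1 = S_1(0) = a_1 = 3
y_2 = S_2(0) = a_2 = 2
y_3 = S_3(0) = a_3 = 1
y_4 = S_4(0) = a_4 = -4
y_5 = S_4(3) = -1
t_q=3/4 is in segment 0 (τ=3/4); S_0(τ)=41819/24512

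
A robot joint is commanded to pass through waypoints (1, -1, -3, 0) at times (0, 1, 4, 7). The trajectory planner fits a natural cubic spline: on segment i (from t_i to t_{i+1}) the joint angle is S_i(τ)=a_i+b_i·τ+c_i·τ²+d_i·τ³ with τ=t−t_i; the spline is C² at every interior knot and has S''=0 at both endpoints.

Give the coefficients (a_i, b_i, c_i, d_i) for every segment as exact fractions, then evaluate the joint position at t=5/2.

Δ: Δ0=-2, Δ1=-2/3, Δ2=1
row 1: diag=8, rhs=8; c'=3/8, d'=1
row 2: denom=12−3·3/8=87/8; d'=(10−3·1)/(87/8)=56/87
back: M2=56/87
back: M1=1−3/8·56/87=22/29
M: M0=0, M1=22/29, M2=56/87, M3=0
seg 0: a=1, c=M0/2=0, d=(M1−M0)/(6·1)=11/87, b=Δ0−h0·(2M0+M1)/6=-185/87
seg 1: a=-1, c=M1/2=11/29, d=(M2−M1)/(6·3)=-5/783, b=Δ1−h1·(2M1+M2)/6=-152/87
seg 2: a=-3, c=M2/2=28/87, d=(M3−M2)/(6·3)=-28/783, b=Δ2−h2·(2M2+M3)/6=31/87
t_q=5/2 → seg 1, τ=3/2; S=-1+-152/87·τ+11/29·τ²+-5/783·τ³=-647/232

  seg 0: a=1 b=-185/87 c=0 d=11/87
  seg 1: a=-1 b=-152/87 c=11/29 d=-5/783
  seg 2: a=-3 b=31/87 c=28/87 d=-28/783
S(5/2) = -647/232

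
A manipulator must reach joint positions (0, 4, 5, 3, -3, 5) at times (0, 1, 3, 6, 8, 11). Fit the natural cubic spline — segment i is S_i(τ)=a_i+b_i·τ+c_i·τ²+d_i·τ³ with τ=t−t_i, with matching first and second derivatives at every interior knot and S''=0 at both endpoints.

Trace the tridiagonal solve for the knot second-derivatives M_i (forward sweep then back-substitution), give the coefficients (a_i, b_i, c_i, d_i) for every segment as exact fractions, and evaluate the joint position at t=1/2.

  seg 0: a=0 b=1721/372 c=0 d=-233/372
  seg 1: a=4 b=511/186 c=-233/124 d=281/744
  seg 2: a=5 b=-22/93 c=12/31 d=-148/837
  seg 3: a=3 b=-250/93 c=-112/93 d=65/124
  seg 4: a=-3 b=-113/93 c=361/186 d=-361/1674
S(1/2) = 2217/992

Δ: Δ0=4, Δ1=1/2, Δ2=-2/3, Δ3=-3, Δ4=8/3
row 1: diag=6, rhs=-21; c'=1/3, d'=-7/2
row 2: denom=10−2·1/3=28/3; d'=(-7−2·-7/2)/(28/3)=0
row 3: denom=10−3·9/28=253/28; d'=(-14−3·0)/(253/28)=-392/253
row 4: denom=10−2·56/253=2418/253; d'=(34−2·-392/253)/(2418/253)=361/93
back: M4=361/93
back: M3=-392/253−56/253·361/93=-224/93
back: M2=0−9/28·-224/93=24/31
back: M1=-7/2−1/3·24/31=-233/62
M: M0=0, M1=-233/62, M2=24/31, M3=-224/93, M4=361/93, M5=0
seg 0: a=0, c=M0/2=0, d=(M1−M0)/(6·1)=-233/372, b=Δ0−h0·(2M0+M1)/6=1721/372
seg 1: a=4, c=M1/2=-233/124, d=(M2−M1)/(6·2)=281/744, b=Δ1−h1·(2M1+M2)/6=511/186
seg 2: a=5, c=M2/2=12/31, d=(M3−M2)/(6·3)=-148/837, b=Δ2−h2·(2M2+M3)/6=-22/93
seg 3: a=3, c=M3/2=-112/93, d=(M4−M3)/(6·2)=65/124, b=Δ3−h3·(2M3+M4)/6=-250/93
seg 4: a=-3, c=M4/2=361/186, d=(M5−M4)/(6·3)=-361/1674, b=Δ4−h4·(2M4+M5)/6=-113/93
t_q=1/2 → seg 0, τ=1/2; S=0+1721/372·τ+0·τ²+-233/372·τ³=2217/992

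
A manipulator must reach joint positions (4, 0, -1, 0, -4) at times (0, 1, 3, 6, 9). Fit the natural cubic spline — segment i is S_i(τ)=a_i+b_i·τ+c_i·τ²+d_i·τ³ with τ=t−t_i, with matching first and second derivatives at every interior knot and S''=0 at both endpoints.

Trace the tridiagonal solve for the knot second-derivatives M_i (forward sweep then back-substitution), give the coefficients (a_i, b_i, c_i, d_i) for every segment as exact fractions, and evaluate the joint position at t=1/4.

  seg 0: a=4 b=-1887/412 c=0 d=239/412
  seg 1: a=0 b=-585/206 c=717/412 d=-235/824
  seg 2: a=-1 b=72/103 c=3/103 d=-140/2781
  seg 3: a=0 b=-50/103 c=-131/309 d=131/2781
S(1/4) = 75519/26368

Δ: Δ0=-4, Δ1=-1/2, Δ2=1/3, Δ3=-4/3
row 1: diag=6, rhs=21; c'=1/3, d'=7/2
row 2: denom=10−2·1/3=28/3; d'=(5−2·7/2)/(28/3)=-3/14
row 3: denom=12−3·9/28=309/28; d'=(-10−3·-3/14)/(309/28)=-262/309
back: M3=-262/309
back: M2=-3/14−9/28·-262/309=6/103
back: M1=7/2−1/3·6/103=717/206
M: M0=0, M1=717/206, M2=6/103, M3=-262/309, M4=0
seg 0: a=4, c=M0/2=0, d=(M1−M0)/(6·1)=239/412, b=Δ0−h0·(2M0+M1)/6=-1887/412
seg 1: a=0, c=M1/2=717/412, d=(M2−M1)/(6·2)=-235/824, b=Δ1−h1·(2M1+M2)/6=-585/206
seg 2: a=-1, c=M2/2=3/103, d=(M3−M2)/(6·3)=-140/2781, b=Δ2−h2·(2M2+M3)/6=72/103
seg 3: a=0, c=M3/2=-131/309, d=(M4−M3)/(6·3)=131/2781, b=Δ3−h3·(2M3+M4)/6=-50/103
t_q=1/4 → seg 0, τ=1/4; S=4+-1887/412·τ+0·τ²+239/412·τ³=75519/26368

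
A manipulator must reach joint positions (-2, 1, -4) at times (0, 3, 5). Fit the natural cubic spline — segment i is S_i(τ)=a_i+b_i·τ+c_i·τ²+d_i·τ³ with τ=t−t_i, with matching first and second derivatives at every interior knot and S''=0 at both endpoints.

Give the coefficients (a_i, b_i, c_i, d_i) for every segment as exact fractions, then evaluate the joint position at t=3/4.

  seg 0: a=-2 b=41/20 c=0 d=-7/60
  seg 1: a=1 b=-11/10 c=-21/20 d=7/40
S(3/4) = -131/256

Δ: Δ0=1, Δ1=-5/2
row 1: diag=10, rhs=-21; c'=1/5, d'=-21/10
back: M1=-21/10
M: M0=0, M1=-21/10, M2=0
seg 0: a=-2, c=M0/2=0, d=(M1−M0)/(6·3)=-7/60, b=Δ0−h0·(2M0+M1)/6=41/20
seg 1: a=1, c=M1/2=-21/20, d=(M2−M1)/(6·2)=7/40, b=Δ1−h1·(2M1+M2)/6=-11/10
t_q=3/4 → seg 0, τ=3/4; S=-2+41/20·τ+0·τ²+-7/60·τ³=-131/256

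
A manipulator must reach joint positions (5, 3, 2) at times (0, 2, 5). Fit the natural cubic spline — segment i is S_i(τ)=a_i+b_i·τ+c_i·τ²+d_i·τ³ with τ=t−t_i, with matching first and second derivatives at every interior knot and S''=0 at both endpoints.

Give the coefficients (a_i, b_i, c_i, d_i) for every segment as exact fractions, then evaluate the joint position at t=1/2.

  seg 0: a=5 b=-17/15 c=0 d=1/30
  seg 1: a=3 b=-11/15 c=1/5 d=-1/45
S(1/2) = 71/16

Δ: Δ0=-1, Δ1=-1/3
row 1: diag=10, rhs=4; c'=3/10, d'=2/5
back: M1=2/5
M: M0=0, M1=2/5, M2=0
seg 0: a=5, c=M0/2=0, d=(M1−M0)/(6·2)=1/30, b=Δ0−h0·(2M0+M1)/6=-17/15
seg 1: a=3, c=M1/2=1/5, d=(M2−M1)/(6·3)=-1/45, b=Δ1−h1·(2M1+M2)/6=-11/15
t_q=1/2 → seg 0, τ=1/2; S=5+-17/15·τ+0·τ²+1/30·τ³=71/16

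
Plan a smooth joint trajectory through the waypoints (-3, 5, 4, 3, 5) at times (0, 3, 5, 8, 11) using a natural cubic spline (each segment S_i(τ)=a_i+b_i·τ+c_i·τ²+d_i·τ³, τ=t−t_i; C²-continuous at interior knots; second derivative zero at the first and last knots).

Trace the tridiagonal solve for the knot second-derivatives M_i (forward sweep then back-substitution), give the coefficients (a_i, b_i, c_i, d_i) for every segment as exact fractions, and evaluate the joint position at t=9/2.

Δ: Δ0=8/3, Δ1=-1/2, Δ2=-1/3, Δ3=2/3
row 1: diag=10, rhs=-19; c'=1/5, d'=-19/10
row 2: denom=10−2·1/5=48/5; d'=(1−2·-19/10)/(48/5)=1/2
row 3: denom=12−3·5/16=177/16; d'=(6−3·1/2)/(177/16)=24/59
back: M3=24/59
back: M2=1/2−5/16·24/59=22/59
back: M1=-19/10−1/5·22/59=-233/118
M: M0=0, M1=-233/118, M2=22/59, M3=24/59, M4=0
seg 0: a=-3, c=M0/2=0, d=(M1−M0)/(6·3)=-233/2124, b=Δ0−h0·(2M0+M1)/6=2587/708
seg 1: a=5, c=M1/2=-233/236, d=(M2−M1)/(6·2)=277/1416, b=Δ1−h1·(2M1+M2)/6=245/354
seg 2: a=4, c=M2/2=11/59, d=(M3−M2)/(6·3)=1/531, b=Δ2−h2·(2M2+M3)/6=-161/177
seg 3: a=3, c=M3/2=12/59, d=(M4−M3)/(6·3)=-4/177, b=Δ3−h3·(2M3+M4)/6=46/177
t_q=9/2 → seg 1, τ=3/2; S=5+245/354·τ+-233/236·τ²+277/1416·τ³=16905/3776

  seg 0: a=-3 b=2587/708 c=0 d=-233/2124
  seg 1: a=5 b=245/354 c=-233/236 d=277/1416
  seg 2: a=4 b=-161/177 c=11/59 d=1/531
  seg 3: a=3 b=46/177 c=12/59 d=-4/177
S(9/2) = 16905/3776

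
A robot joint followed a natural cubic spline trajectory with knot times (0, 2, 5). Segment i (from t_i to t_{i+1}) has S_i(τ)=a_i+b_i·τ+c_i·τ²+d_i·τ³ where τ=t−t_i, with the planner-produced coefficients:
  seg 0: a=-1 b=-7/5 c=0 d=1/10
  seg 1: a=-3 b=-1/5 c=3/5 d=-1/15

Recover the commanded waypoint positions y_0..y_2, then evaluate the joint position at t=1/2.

y_0=-1 y_1=-3 y_2=0
S(1/2) = -27/16

y_0 = S_0(0) = a_0 = -1
y_1 = S_1(0) = a_1 = -3
y_2 = S_1(3) = 0
t_q=1/2 is in segment 0 (τ=1/2); S_0(τ)=-27/16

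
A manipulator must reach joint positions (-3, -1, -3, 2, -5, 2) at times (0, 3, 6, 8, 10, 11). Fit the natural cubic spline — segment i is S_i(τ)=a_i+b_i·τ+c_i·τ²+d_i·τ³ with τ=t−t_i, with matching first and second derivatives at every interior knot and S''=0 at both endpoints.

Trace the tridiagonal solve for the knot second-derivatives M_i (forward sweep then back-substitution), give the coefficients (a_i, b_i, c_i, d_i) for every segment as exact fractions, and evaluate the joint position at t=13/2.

  seg 0: a=-3 b=584/383 c=0 d=-986/10341
  seg 1: a=-1 b=-402/383 c=-986/1149 d=3398/10341
  seg 2: a=-3 b=1024/383 c=804/383 d=-3349/3064
  seg 3: a=2 b=-1567/766 c=-6831/1532 d=5717/3064
  seg 4: a=-5 b=961/383 c=2580/383 d=-860/383
S(13/2) = -31253/24512

Δ: Δ0=2/3, Δ1=-2/3, Δ2=5/2, Δ3=-7/2, Δ4=7
row 1: diag=12, rhs=-8; c'=1/4, d'=-2/3
row 2: denom=10−3·1/4=37/4; d'=(19−3·-2/3)/(37/4)=84/37
row 3: denom=8−2·8/37=280/37; d'=(-36−2·84/37)/(280/37)=-75/14
row 4: denom=6−2·37/140=383/70; d'=(63−2·-75/14)/(383/70)=5160/383
back: M4=5160/383
back: M3=-75/14−37/140·5160/383=-6831/766
back: M2=84/37−8/37·-6831/766=1608/383
back: M1=-2/3−1/4·1608/383=-1972/1149
M: M0=0, M1=-1972/1149, M2=1608/383, M3=-6831/766, M4=5160/383, M5=0
seg 0: a=-3, c=M0/2=0, d=(M1−M0)/(6·3)=-986/10341, b=Δ0−h0·(2M0+M1)/6=584/383
seg 1: a=-1, c=M1/2=-986/1149, d=(M2−M1)/(6·3)=3398/10341, b=Δ1−h1·(2M1+M2)/6=-402/383
seg 2: a=-3, c=M2/2=804/383, d=(M3−M2)/(6·2)=-3349/3064, b=Δ2−h2·(2M2+M3)/6=1024/383
seg 3: a=2, c=M3/2=-6831/1532, d=(M4−M3)/(6·2)=5717/3064, b=Δ3−h3·(2M3+M4)/6=-1567/766
seg 4: a=-5, c=M4/2=2580/383, d=(M5−M4)/(6·1)=-860/383, b=Δ4−h4·(2M4+M5)/6=961/383
t_q=13/2 → seg 2, τ=1/2; S=-3+1024/383·τ+804/383·τ²+-3349/3064·τ³=-31253/24512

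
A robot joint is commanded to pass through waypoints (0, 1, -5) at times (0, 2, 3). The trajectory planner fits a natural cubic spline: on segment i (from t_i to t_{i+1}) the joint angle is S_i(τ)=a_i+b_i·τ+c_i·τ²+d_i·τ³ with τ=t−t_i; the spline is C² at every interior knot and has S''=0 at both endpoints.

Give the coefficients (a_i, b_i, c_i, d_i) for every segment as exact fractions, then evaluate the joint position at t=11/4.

  seg 0: a=0 b=8/3 c=0 d=-13/24
  seg 1: a=1 b=-23/6 c=-13/4 d=13/12
S(11/4) = -831/256

Δ: Δ0=1/2, Δ1=-6
row 1: diag=6, rhs=-39; c'=1/6, d'=-13/2
back: M1=-13/2
M: M0=0, M1=-13/2, M2=0
seg 0: a=0, c=M0/2=0, d=(M1−M0)/(6·2)=-13/24, b=Δ0−h0·(2M0+M1)/6=8/3
seg 1: a=1, c=M1/2=-13/4, d=(M2−M1)/(6·1)=13/12, b=Δ1−h1·(2M1+M2)/6=-23/6
t_q=11/4 → seg 1, τ=3/4; S=1+-23/6·τ+-13/4·τ²+13/12·τ³=-831/256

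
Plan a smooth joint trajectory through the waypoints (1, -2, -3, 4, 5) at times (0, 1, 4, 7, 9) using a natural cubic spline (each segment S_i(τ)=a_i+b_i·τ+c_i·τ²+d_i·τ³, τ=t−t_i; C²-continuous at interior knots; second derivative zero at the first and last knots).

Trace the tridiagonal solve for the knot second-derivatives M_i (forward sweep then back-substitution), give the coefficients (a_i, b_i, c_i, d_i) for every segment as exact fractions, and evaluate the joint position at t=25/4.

Δ: Δ0=-3, Δ1=-1/3, Δ2=7/3, Δ3=1/2
row 1: diag=8, rhs=16; c'=3/8, d'=2
row 2: denom=12−3·3/8=87/8; d'=(16−3·2)/(87/8)=80/87
row 3: denom=10−3·8/29=266/29; d'=(-11−3·80/87)/(266/29)=-3/2
back: M3=-3/2
back: M2=80/87−8/29·-3/2=4/3
back: M1=2−3/8·4/3=3/2
M: M0=0, M1=3/2, M2=4/3, M3=-3/2, M4=0
seg 0: a=1, c=M0/2=0, d=(M1−M0)/(6·1)=1/4, b=Δ0−h0·(2M0+M1)/6=-13/4
seg 1: a=-2, c=M1/2=3/4, d=(M2−M1)/(6·3)=-1/108, b=Δ1−h1·(2M1+M2)/6=-5/2
seg 2: a=-3, c=M2/2=2/3, d=(M3−M2)/(6·3)=-17/108, b=Δ2−h2·(2M2+M3)/6=7/4
seg 3: a=4, c=M3/2=-3/4, d=(M4−M3)/(6·2)=1/8, b=Δ3−h3·(2M3+M4)/6=3/2
t_q=25/4 → seg 2, τ=9/4; S=-3+7/4·τ+2/3·τ²+-17/108·τ³=645/256

  seg 0: a=1 b=-13/4 c=0 d=1/4
  seg 1: a=-2 b=-5/2 c=3/4 d=-1/108
  seg 2: a=-3 b=7/4 c=2/3 d=-17/108
  seg 3: a=4 b=3/2 c=-3/4 d=1/8
S(25/4) = 645/256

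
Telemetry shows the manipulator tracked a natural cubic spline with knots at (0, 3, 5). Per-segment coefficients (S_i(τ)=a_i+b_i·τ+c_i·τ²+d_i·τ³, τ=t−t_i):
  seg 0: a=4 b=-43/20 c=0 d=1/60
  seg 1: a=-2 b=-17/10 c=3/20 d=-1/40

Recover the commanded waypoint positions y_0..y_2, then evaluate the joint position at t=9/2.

y_0 = S_0(0) = a_0 = 4
y_1 = S_1(0) = a_1 = -2
y_2 = S_1(2) = -5
t_q=9/2 is in segment 1 (τ=3/2); S_1(τ)=-275/64

y_0=4 y_1=-2 y_2=-5
S(9/2) = -275/64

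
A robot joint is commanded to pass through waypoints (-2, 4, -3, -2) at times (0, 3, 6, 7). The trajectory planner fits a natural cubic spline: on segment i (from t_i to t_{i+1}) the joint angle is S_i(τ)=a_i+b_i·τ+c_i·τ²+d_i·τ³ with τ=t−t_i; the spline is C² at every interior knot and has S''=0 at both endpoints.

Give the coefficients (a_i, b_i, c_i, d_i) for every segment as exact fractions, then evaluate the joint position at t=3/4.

Δ: Δ0=2, Δ1=-7/3, Δ2=1
row 1: diag=12, rhs=-26; c'=1/4, d'=-13/6
row 2: denom=8−3·1/4=29/4; d'=(20−3·-13/6)/(29/4)=106/29
back: M2=106/29
back: M1=-13/6−1/4·106/29=-268/87
M: M0=0, M1=-268/87, M2=106/29, M3=0
seg 0: a=-2, c=M0/2=0, d=(M1−M0)/(6·3)=-134/783, b=Δ0−h0·(2M0+M1)/6=308/87
seg 1: a=4, c=M1/2=-134/87, d=(M2−M1)/(6·3)=293/783, b=Δ1−h1·(2M1+M2)/6=-94/87
seg 2: a=-3, c=M2/2=53/29, d=(M3−M2)/(6·1)=-53/87, b=Δ2−h2·(2M2+M3)/6=-19/87
t_q=3/4 → seg 0, τ=3/4; S=-2+308/87·τ+0·τ²+-134/783·τ³=541/928

  seg 0: a=-2 b=308/87 c=0 d=-134/783
  seg 1: a=4 b=-94/87 c=-134/87 d=293/783
  seg 2: a=-3 b=-19/87 c=53/29 d=-53/87
S(3/4) = 541/928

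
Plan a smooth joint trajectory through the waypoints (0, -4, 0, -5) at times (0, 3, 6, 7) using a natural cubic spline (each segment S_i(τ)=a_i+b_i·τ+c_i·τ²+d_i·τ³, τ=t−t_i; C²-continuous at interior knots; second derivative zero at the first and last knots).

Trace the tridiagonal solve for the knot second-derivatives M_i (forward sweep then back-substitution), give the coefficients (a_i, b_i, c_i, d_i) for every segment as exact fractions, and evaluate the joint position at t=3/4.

  seg 0: a=0 b=-79/29 c=0 d=121/783
  seg 1: a=-4 b=42/29 c=121/87 d=-373/783
  seg 2: a=0 b=-89/29 c=-84/29 d=28/29
S(3/4) = -3671/1856

Δ: Δ0=-4/3, Δ1=4/3, Δ2=-5
row 1: diag=12, rhs=16; c'=1/4, d'=4/3
row 2: denom=8−3·1/4=29/4; d'=(-38−3·4/3)/(29/4)=-168/29
back: M2=-168/29
back: M1=4/3−1/4·-168/29=242/87
M: M0=0, M1=242/87, M2=-168/29, M3=0
seg 0: a=0, c=M0/2=0, d=(M1−M0)/(6·3)=121/783, b=Δ0−h0·(2M0+M1)/6=-79/29
seg 1: a=-4, c=M1/2=121/87, d=(M2−M1)/(6·3)=-373/783, b=Δ1−h1·(2M1+M2)/6=42/29
seg 2: a=0, c=M2/2=-84/29, d=(M3−M2)/(6·1)=28/29, b=Δ2−h2·(2M2+M3)/6=-89/29
t_q=3/4 → seg 0, τ=3/4; S=0+-79/29·τ+0·τ²+121/783·τ³=-3671/1856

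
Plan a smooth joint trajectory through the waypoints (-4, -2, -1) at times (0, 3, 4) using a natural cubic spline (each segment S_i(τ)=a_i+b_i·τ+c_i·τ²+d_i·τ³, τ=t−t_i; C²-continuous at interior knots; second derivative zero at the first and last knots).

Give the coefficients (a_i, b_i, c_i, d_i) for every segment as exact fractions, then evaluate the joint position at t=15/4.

Δ: Δ0=2/3, Δ1=1
row 1: diag=8, rhs=2; c'=1/8, d'=1/4
back: M1=1/4
M: M0=0, M1=1/4, M2=0
seg 0: a=-4, c=M0/2=0, d=(M1−M0)/(6·3)=1/72, b=Δ0−h0·(2M0+M1)/6=13/24
seg 1: a=-2, c=M1/2=1/8, d=(M2−M1)/(6·1)=-1/24, b=Δ1−h1·(2M1+M2)/6=11/12
t_q=15/4 → seg 1, τ=3/4; S=-2+11/12·τ+1/8·τ²+-1/24·τ³=-645/512

  seg 0: a=-4 b=13/24 c=0 d=1/72
  seg 1: a=-2 b=11/12 c=1/8 d=-1/24
S(15/4) = -645/512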